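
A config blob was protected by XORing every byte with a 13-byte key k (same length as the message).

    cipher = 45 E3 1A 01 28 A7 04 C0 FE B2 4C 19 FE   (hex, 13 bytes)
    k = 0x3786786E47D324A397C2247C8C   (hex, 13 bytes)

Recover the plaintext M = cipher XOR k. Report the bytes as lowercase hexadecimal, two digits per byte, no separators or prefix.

 69 XOR  55 = 114
227 XOR 134 = 101
 26 XOR 120 =  98
  1 XOR 110 = 111
 40 XOR  71 = 111
167 XOR 211 = 116
  4 XOR  36 =  32
192 XOR 163 =  99
254 XOR 151 = 105
178 XOR 194 = 112
 76 XOR  36 = 104
 25 XOR 124 = 101
254 XOR 140 = 114

7265626f6f7420636970686572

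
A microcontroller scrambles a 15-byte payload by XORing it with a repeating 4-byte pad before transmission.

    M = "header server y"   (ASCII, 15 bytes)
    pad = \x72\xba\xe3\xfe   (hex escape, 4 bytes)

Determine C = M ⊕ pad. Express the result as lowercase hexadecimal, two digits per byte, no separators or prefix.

The 4-byte key repeats, so the effective keystream is 72 ba e3 fe 72 ba e3 fe 72 ba e3 fe 72 ba e3.
byte 0: 01101000 XOR 01110010 = 00011010
byte 1: 01100101 XOR 10111010 = 11011111
byte 2: 01100001 XOR 11100011 = 10000010
byte 3: 01100100 XOR 11111110 = 10011010
byte 4: 01100101 XOR 01110010 = 00010111
byte 5: 01110010 XOR 10111010 = 11001000
byte 6: 00100000 XOR 11100011 = 11000011
byte 7: 01110011 XOR 11111110 = 10001101
byte 8: 01100101 XOR 01110010 = 00010111
byte 9: 01110010 XOR 10111010 = 11001000
byte 10: 01110110 XOR 11100011 = 10010101
byte 11: 01100101 XOR 11111110 = 10011011
byte 12: 01110010 XOR 01110010 = 00000000
byte 13: 00100000 XOR 10111010 = 10011010
byte 14: 01111001 XOR 11100011 = 10011010

1adf829a17c8c38d17c8959b009a9a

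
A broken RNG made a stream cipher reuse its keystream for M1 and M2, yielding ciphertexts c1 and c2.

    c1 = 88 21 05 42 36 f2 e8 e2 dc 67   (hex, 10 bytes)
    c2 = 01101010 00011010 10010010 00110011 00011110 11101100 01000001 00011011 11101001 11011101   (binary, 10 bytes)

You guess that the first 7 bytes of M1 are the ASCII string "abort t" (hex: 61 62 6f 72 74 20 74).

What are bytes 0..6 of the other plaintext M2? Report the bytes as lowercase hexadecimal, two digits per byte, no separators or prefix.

8359f8035c3edd

First, c1 ⊕ c2 = (M1 ⊕ K) ⊕ (M2 ⊕ K) = M1 ⊕ M2, so the key drops out. Then M2 = (M1 ⊕ M2) ⊕ M1 over the first 7 bytes.
byte 0: (88 ⊕ 6a) ⊕ 61 = e2 ⊕ 61 = 83
byte 1: (21 ⊕ 1a) ⊕ 62 = 3b ⊕ 62 = 59
byte 2: (05 ⊕ 92) ⊕ 6f = 97 ⊕ 6f = f8
byte 3: (42 ⊕ 33) ⊕ 72 = 71 ⊕ 72 = 03
byte 4: (36 ⊕ 1e) ⊕ 74 = 28 ⊕ 74 = 5c
byte 5: (f2 ⊕ ec) ⊕ 20 = 1e ⊕ 20 = 3e
byte 6: (e8 ⊕ 41) ⊕ 74 = a9 ⊕ 74 = dd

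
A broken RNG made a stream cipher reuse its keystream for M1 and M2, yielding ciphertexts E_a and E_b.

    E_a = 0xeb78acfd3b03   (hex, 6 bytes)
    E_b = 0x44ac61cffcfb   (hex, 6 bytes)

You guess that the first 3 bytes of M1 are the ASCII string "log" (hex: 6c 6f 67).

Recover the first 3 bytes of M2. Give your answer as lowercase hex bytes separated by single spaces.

First, E_a ⊕ E_b = (M1 ⊕ K) ⊕ (M2 ⊕ K) = M1 ⊕ M2, so the key drops out. Then M2 = (M1 ⊕ M2) ⊕ M1 over the first 3 bytes.
byte 0: (eb ^ 44) ^ 6c = af ^ 6c = c3
byte 1: (78 ^ ac) ^ 6f = d4 ^ 6f = bb
byte 2: (ac ^ 61) ^ 67 = cd ^ 67 = aa

c3 bb aa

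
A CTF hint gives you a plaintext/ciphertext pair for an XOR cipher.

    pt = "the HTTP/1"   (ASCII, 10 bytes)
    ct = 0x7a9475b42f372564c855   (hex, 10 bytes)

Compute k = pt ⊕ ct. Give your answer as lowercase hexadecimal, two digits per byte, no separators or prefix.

0efc109467637134e764

Since ct = pt ⊕ k, XORing both sides with pt gives k = pt ⊕ ct.
74 xor 7a = 0e
68 xor 94 = fc
65 xor 75 = 10
20 xor b4 = 94
48 xor 2f = 67
54 xor 37 = 63
54 xor 25 = 71
50 xor 64 = 34
2f xor c8 = e7
31 xor 55 = 64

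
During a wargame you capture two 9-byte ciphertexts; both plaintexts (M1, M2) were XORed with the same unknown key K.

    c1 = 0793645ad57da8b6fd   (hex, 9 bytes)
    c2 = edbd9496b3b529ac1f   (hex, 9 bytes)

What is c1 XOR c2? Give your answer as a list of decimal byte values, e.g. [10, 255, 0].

c1 ⊕ c2 = (M1 ⊕ K) ⊕ (M2 ⊕ K) = M1 ⊕ M2 — the shared key cancels under XOR.
07 XOR ed = ea
93 XOR bd = 2e
64 XOR 94 = f0
5a XOR 96 = cc
d5 XOR b3 = 66
7d XOR b5 = c8
a8 XOR 29 = 81
b6 XOR ac = 1a
fd XOR 1f = e2

[234, 46, 240, 204, 102, 200, 129, 26, 226]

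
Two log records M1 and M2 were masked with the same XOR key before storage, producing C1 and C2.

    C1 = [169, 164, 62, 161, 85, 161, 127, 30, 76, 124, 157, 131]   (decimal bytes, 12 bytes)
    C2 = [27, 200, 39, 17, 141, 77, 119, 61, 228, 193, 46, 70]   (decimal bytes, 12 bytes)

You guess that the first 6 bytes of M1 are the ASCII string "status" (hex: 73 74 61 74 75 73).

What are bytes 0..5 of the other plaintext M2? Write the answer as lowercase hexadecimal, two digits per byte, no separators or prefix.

First, C1 ⊕ C2 = (M1 ⊕ K) ⊕ (M2 ⊕ K) = M1 ⊕ M2, so the key drops out. Then M2 = (M1 ⊕ M2) ⊕ M1 over the first 6 bytes.
byte 0: (a9 ^ 1b) ^ 73 = b2 ^ 73 = c1
byte 1: (a4 ^ c8) ^ 74 = 6c ^ 74 = 18
byte 2: (3e ^ 27) ^ 61 = 19 ^ 61 = 78
byte 3: (a1 ^ 11) ^ 74 = b0 ^ 74 = c4
byte 4: (55 ^ 8d) ^ 75 = d8 ^ 75 = ad
byte 5: (a1 ^ 4d) ^ 73 = ec ^ 73 = 9f

c11878c4ad9f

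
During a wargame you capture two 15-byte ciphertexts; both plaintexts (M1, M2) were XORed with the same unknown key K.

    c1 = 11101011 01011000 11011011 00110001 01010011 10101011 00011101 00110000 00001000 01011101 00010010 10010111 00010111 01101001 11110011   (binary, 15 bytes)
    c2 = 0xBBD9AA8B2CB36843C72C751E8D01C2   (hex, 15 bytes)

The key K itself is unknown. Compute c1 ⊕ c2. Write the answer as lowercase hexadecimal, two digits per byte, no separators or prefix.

c1 ⊕ c2 = (M1 ⊕ K) ⊕ (M2 ⊕ K) = M1 ⊕ M2 — the shared key cancels under XOR.
eb XOR bb = 50
58 XOR d9 = 81
db XOR aa = 71
31 XOR 8b = ba
53 XOR 2c = 7f
ab XOR b3 = 18
1d XOR 68 = 75
30 XOR 43 = 73
08 XOR c7 = cf
5d XOR 2c = 71
12 XOR 75 = 67
97 XOR 1e = 89
17 XOR 8d = 9a
69 XOR 01 = 68
f3 XOR c2 = 31

508171ba7f187573cf7167899a6831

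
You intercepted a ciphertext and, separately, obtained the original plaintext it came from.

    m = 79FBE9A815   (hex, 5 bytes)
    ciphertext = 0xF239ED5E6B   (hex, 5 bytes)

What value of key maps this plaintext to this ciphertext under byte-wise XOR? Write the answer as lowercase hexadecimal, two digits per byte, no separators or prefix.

8bc204f67e

Since ciphertext = m ⊕ key, XORing both sides with m gives key = m ⊕ ciphertext.
121 xor 242 = 139
251 xor  57 = 194
233 xor 237 =   4
168 xor  94 = 246
 21 xor 107 = 126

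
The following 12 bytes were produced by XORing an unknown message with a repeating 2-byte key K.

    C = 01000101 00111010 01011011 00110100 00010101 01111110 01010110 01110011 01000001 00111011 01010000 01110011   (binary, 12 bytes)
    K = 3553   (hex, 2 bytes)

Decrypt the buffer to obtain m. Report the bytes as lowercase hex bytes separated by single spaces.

The 2-byte key repeats, so the effective keystream is 35 53 35 53 35 53 35 53 35 53 35 53.
byte 0:  69 ⊕  53 = 112
byte 1:  58 ⊕  83 = 105
byte 2:  91 ⊕  53 = 110
byte 3:  52 ⊕  83 = 103
byte 4:  21 ⊕  53 =  32
byte 5: 126 ⊕  83 =  45
byte 6:  86 ⊕  53 =  99
byte 7: 115 ⊕  83 =  32
byte 8:  65 ⊕  53 = 116
byte 9:  59 ⊕  83 = 104
byte 10:  80 ⊕  53 = 101
byte 11: 115 ⊕  83 =  32

70 69 6e 67 20 2d 63 20 74 68 65 20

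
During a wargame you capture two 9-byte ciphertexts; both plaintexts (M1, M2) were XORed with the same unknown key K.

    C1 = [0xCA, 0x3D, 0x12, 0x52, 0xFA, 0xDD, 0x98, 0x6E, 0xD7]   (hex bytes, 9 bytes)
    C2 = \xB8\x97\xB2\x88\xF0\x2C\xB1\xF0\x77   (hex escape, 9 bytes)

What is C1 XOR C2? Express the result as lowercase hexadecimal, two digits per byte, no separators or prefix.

72aaa0da0af1299ea0

C1 ⊕ C2 = (M1 ⊕ K) ⊕ (M2 ⊕ K) = M1 ⊕ M2 — the shared key cancels under XOR.
202 XOR 184 = 114
 61 XOR 151 = 170
 18 XOR 178 = 160
 82 XOR 136 = 218
250 XOR 240 =  10
221 XOR  44 = 241
152 XOR 177 =  41
110 XOR 240 = 158
215 XOR 119 = 160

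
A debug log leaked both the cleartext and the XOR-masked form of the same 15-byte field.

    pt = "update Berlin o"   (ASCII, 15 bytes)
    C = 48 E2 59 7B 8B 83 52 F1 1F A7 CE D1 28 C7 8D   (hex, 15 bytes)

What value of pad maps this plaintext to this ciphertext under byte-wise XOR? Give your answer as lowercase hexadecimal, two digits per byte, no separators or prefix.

Since C = pt ⊕ pad, XORing both sides with pt gives pad = pt ⊕ C.
75 xor 48 = 3d
70 xor e2 = 92
64 xor 59 = 3d
61 xor 7b = 1a
74 xor 8b = ff
65 xor 83 = e6
20 xor 52 = 72
42 xor f1 = b3
65 xor 1f = 7a
72 xor a7 = d5
6c xor ce = a2
69 xor d1 = b8
6e xor 28 = 46
20 xor c7 = e7
6f xor 8d = e2

3d923d1affe672b37ad5a2b846e7e2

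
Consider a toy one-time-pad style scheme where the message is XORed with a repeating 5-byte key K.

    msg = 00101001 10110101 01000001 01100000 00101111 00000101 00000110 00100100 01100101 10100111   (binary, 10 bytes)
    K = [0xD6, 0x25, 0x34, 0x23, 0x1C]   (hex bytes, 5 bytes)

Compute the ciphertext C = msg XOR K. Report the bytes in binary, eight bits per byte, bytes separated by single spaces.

11111111 10010000 01110101 01000011 00110011 11010011 00100011 00010000 01000110 10111011

The 5-byte key repeats, so the effective keystream is d6 25 34 23 1c d6 25 34 23 1c.
byte 0:  41 xor 214 = 255
byte 1: 181 xor  37 = 144
byte 2:  65 xor  52 = 117
byte 3:  96 xor  35 =  67
byte 4:  47 xor  28 =  51
byte 5:   5 xor 214 = 211
byte 6:   6 xor  37 =  35
byte 7:  36 xor  52 =  16
byte 8: 101 xor  35 =  70
byte 9: 167 xor  28 = 187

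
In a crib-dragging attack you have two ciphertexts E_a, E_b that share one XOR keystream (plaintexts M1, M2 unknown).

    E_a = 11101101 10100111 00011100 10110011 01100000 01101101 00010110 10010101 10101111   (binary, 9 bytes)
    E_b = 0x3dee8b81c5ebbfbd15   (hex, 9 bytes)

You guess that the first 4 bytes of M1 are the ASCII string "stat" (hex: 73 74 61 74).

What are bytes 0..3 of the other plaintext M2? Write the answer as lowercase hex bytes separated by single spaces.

First, E_a ⊕ E_b = (M1 ⊕ K) ⊕ (M2 ⊕ K) = M1 ⊕ M2, so the key drops out. Then M2 = (M1 ⊕ M2) ⊕ M1 over the first 4 bytes.
byte 0: (ed ^ 3d) ^ 73 = d0 ^ 73 = a3
byte 1: (a7 ^ ee) ^ 74 = 49 ^ 74 = 3d
byte 2: (1c ^ 8b) ^ 61 = 97 ^ 61 = f6
byte 3: (b3 ^ 81) ^ 74 = 32 ^ 74 = 46

a3 3d f6 46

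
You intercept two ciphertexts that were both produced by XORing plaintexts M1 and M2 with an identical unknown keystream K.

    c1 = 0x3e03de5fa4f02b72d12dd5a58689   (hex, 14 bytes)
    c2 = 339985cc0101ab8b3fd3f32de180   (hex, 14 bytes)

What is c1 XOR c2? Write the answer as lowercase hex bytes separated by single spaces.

0d 9a 5b 93 a5 f1 80 f9 ee fe 26 88 67 09

c1 ⊕ c2 = (M1 ⊕ K) ⊕ (M2 ⊕ K) = M1 ⊕ M2 — the shared key cancels under XOR.
byte 0: 3e ^ 33 = 0d
byte 1: 03 ^ 99 = 9a
byte 2: de ^ 85 = 5b
byte 3: 5f ^ cc = 93
byte 4: a4 ^ 01 = a5
byte 5: f0 ^ 01 = f1
byte 6: 2b ^ ab = 80
byte 7: 72 ^ 8b = f9
byte 8: d1 ^ 3f = ee
byte 9: 2d ^ d3 = fe
byte 10: d5 ^ f3 = 26
byte 11: a5 ^ 2d = 88
byte 12: 86 ^ e1 = 67
byte 13: 89 ^ 80 = 09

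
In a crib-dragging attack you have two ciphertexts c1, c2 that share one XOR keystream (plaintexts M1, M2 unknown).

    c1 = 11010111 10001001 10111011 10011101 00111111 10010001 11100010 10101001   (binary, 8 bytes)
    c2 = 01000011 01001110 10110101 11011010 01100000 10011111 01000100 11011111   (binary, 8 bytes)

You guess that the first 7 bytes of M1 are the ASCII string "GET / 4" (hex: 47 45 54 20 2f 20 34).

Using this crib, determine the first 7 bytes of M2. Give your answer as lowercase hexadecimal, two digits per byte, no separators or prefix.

d3825a67702e92

First, c1 ⊕ c2 = (M1 ⊕ K) ⊕ (M2 ⊕ K) = M1 ⊕ M2, so the key drops out. Then M2 = (M1 ⊕ M2) ⊕ M1 over the first 7 bytes.
byte 0: (d7 ^ 43) ^ 47 = 94 ^ 47 = d3
byte 1: (89 ^ 4e) ^ 45 = c7 ^ 45 = 82
byte 2: (bb ^ b5) ^ 54 = 0e ^ 54 = 5a
byte 3: (9d ^ da) ^ 20 = 47 ^ 20 = 67
byte 4: (3f ^ 60) ^ 2f = 5f ^ 2f = 70
byte 5: (91 ^ 9f) ^ 20 = 0e ^ 20 = 2e
byte 6: (e2 ^ 44) ^ 34 = a6 ^ 34 = 92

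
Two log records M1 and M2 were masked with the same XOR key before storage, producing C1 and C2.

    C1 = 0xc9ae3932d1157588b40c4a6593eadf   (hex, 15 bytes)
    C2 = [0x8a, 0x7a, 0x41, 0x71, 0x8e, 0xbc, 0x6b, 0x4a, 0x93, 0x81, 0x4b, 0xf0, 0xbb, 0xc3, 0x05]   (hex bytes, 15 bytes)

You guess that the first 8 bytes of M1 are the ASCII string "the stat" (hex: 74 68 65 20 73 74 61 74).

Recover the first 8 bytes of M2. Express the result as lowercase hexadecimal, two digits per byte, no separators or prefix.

First, C1 ⊕ C2 = (M1 ⊕ K) ⊕ (M2 ⊕ K) = M1 ⊕ M2, so the key drops out. Then M2 = (M1 ⊕ M2) ⊕ M1 over the first 8 bytes.
byte 0: (c9 ^ 8a) ^ 74 = 43 ^ 74 = 37
byte 1: (ae ^ 7a) ^ 68 = d4 ^ 68 = bc
byte 2: (39 ^ 41) ^ 65 = 78 ^ 65 = 1d
byte 3: (32 ^ 71) ^ 20 = 43 ^ 20 = 63
byte 4: (d1 ^ 8e) ^ 73 = 5f ^ 73 = 2c
byte 5: (15 ^ bc) ^ 74 = a9 ^ 74 = dd
byte 6: (75 ^ 6b) ^ 61 = 1e ^ 61 = 7f
byte 7: (88 ^ 4a) ^ 74 = c2 ^ 74 = b6

37bc1d632cdd7fb6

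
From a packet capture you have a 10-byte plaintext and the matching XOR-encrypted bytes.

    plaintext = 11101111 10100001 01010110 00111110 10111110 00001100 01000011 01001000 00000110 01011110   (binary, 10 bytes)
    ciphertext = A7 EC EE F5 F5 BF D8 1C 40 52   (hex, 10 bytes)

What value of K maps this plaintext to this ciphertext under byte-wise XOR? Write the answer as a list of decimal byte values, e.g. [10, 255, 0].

[72, 77, 184, 203, 75, 179, 155, 84, 70, 12]

Since ciphertext = plaintext ⊕ K, XORing both sides with plaintext gives K = plaintext ⊕ ciphertext.
byte 0: 239 xor 167 =  72
byte 1: 161 xor 236 =  77
byte 2:  86 xor 238 = 184
byte 3:  62 xor 245 = 203
byte 4: 190 xor 245 =  75
byte 5:  12 xor 191 = 179
byte 6:  67 xor 216 = 155
byte 7:  72 xor  28 =  84
byte 8:   6 xor  64 =  70
byte 9:  94 xor  82 =  12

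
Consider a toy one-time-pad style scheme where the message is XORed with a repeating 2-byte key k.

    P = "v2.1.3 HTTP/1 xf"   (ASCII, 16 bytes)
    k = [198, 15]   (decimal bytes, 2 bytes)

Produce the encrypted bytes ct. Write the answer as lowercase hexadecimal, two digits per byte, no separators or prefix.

b03de83ee83ce647925b9620f72fbe69

The 2-byte key repeats, so the effective keystream is c6 0f c6 0f c6 0f c6 0f c6 0f c6 0f c6 0f c6 0f.
byte 0: 76 xor c6 = b0
byte 1: 32 xor 0f = 3d
byte 2: 2e xor c6 = e8
byte 3: 31 xor 0f = 3e
byte 4: 2e xor c6 = e8
byte 5: 33 xor 0f = 3c
byte 6: 20 xor c6 = e6
byte 7: 48 xor 0f = 47
byte 8: 54 xor c6 = 92
byte 9: 54 xor 0f = 5b
byte 10: 50 xor c6 = 96
byte 11: 2f xor 0f = 20
byte 12: 31 xor c6 = f7
byte 13: 20 xor 0f = 2f
byte 14: 78 xor c6 = be
byte 15: 66 xor 0f = 69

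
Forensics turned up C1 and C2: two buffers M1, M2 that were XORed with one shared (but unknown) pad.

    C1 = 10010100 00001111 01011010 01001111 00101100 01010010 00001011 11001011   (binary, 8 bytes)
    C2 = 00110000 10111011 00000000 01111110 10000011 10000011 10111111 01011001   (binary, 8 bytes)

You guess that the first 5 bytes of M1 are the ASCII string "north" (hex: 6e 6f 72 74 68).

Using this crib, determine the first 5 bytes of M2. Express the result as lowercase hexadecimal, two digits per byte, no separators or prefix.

cadb2845c7

First, C1 ⊕ C2 = (M1 ⊕ K) ⊕ (M2 ⊕ K) = M1 ⊕ M2, so the key drops out. Then M2 = (M1 ⊕ M2) ⊕ M1 over the first 5 bytes.
byte 0: (94 ⊕ 30) ⊕ 6e = a4 ⊕ 6e = ca
byte 1: (0f ⊕ bb) ⊕ 6f = b4 ⊕ 6f = db
byte 2: (5a ⊕ 00) ⊕ 72 = 5a ⊕ 72 = 28
byte 3: (4f ⊕ 7e) ⊕ 74 = 31 ⊕ 74 = 45
byte 4: (2c ⊕ 83) ⊕ 68 = af ⊕ 68 = c7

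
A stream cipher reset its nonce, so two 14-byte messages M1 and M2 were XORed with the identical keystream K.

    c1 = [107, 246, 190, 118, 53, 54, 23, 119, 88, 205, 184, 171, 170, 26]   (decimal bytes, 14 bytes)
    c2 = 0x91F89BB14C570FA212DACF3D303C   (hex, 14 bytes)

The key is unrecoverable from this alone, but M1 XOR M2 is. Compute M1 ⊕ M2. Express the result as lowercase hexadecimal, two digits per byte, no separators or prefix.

fa0e25c7796118d54a1777969a26

c1 ⊕ c2 = (M1 ⊕ K) ⊕ (M2 ⊕ K) = M1 ⊕ M2 — the shared key cancels under XOR.
6b xor 91 = fa
f6 xor f8 = 0e
be xor 9b = 25
76 xor b1 = c7
35 xor 4c = 79
36 xor 57 = 61
17 xor 0f = 18
77 xor a2 = d5
58 xor 12 = 4a
cd xor da = 17
b8 xor cf = 77
ab xor 3d = 96
aa xor 30 = 9a
1a xor 3c = 26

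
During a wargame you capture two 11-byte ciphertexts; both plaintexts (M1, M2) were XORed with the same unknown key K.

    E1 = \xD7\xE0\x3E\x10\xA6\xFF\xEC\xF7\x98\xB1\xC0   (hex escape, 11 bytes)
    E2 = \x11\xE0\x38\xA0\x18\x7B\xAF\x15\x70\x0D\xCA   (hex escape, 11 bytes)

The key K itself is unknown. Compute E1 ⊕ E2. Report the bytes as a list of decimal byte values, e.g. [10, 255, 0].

E1 ⊕ E2 = (M1 ⊕ K) ⊕ (M2 ⊕ K) = M1 ⊕ M2 — the shared key cancels under XOR.
d7 XOR 11 = c6
e0 XOR e0 = 00
3e XOR 38 = 06
10 XOR a0 = b0
a6 XOR 18 = be
ff XOR 7b = 84
ec XOR af = 43
f7 XOR 15 = e2
98 XOR 70 = e8
b1 XOR 0d = bc
c0 XOR ca = 0a

[198, 0, 6, 176, 190, 132, 67, 226, 232, 188, 10]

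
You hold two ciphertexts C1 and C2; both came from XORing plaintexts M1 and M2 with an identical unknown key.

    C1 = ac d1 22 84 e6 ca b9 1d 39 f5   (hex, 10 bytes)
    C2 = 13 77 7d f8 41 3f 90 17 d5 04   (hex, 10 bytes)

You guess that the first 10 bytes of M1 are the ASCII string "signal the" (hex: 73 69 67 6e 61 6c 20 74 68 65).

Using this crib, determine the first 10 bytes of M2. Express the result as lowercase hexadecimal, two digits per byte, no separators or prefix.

First, C1 ⊕ C2 = (M1 ⊕ K) ⊕ (M2 ⊕ K) = M1 ⊕ M2, so the key drops out. Then M2 = (M1 ⊕ M2) ⊕ M1 over the first 10 bytes.
byte 0: (ac xor 13) xor 73 = bf xor 73 = cc
byte 1: (d1 xor 77) xor 69 = a6 xor 69 = cf
byte 2: (22 xor 7d) xor 67 = 5f xor 67 = 38
byte 3: (84 xor f8) xor 6e = 7c xor 6e = 12
byte 4: (e6 xor 41) xor 61 = a7 xor 61 = c6
byte 5: (ca xor 3f) xor 6c = f5 xor 6c = 99
byte 6: (b9 xor 90) xor 20 = 29 xor 20 = 09
byte 7: (1d xor 17) xor 74 = 0a xor 74 = 7e
byte 8: (39 xor d5) xor 68 = ec xor 68 = 84
byte 9: (f5 xor 04) xor 65 = f1 xor 65 = 94

cccf3812c699097e8494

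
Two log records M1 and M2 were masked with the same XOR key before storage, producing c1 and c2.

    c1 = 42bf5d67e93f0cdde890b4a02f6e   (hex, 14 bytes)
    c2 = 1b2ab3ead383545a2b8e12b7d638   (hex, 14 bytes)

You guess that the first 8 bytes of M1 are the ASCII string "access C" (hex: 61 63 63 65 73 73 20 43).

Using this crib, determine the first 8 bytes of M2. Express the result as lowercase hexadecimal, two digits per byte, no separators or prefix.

First, c1 ⊕ c2 = (M1 ⊕ K) ⊕ (M2 ⊕ K) = M1 ⊕ M2, so the key drops out. Then M2 = (M1 ⊕ M2) ⊕ M1 over the first 8 bytes.
byte 0: (42 ^ 1b) ^ 61 = 59 ^ 61 = 38
byte 1: (bf ^ 2a) ^ 63 = 95 ^ 63 = f6
byte 2: (5d ^ b3) ^ 63 = ee ^ 63 = 8d
byte 3: (67 ^ ea) ^ 65 = 8d ^ 65 = e8
byte 4: (e9 ^ d3) ^ 73 = 3a ^ 73 = 49
byte 5: (3f ^ 83) ^ 73 = bc ^ 73 = cf
byte 6: (0c ^ 54) ^ 20 = 58 ^ 20 = 78
byte 7: (dd ^ 5a) ^ 43 = 87 ^ 43 = c4

38f68de849cf78c4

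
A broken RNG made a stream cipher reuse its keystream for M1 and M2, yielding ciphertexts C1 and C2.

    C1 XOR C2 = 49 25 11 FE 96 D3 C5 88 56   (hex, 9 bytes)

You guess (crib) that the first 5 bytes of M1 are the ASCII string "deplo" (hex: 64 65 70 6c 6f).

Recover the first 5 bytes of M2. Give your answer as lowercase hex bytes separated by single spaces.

2d 40 61 92 f9

Since C1 ⊕ C2 = M1 ⊕ M2, XORing with the guessed M1 bytes yields the corresponding M2 bytes: M2 = (C1 ⊕ C2) ⊕ M1.
49 XOR 64 = 2d
25 XOR 65 = 40
11 XOR 70 = 61
fe XOR 6c = 92
96 XOR 6f = f9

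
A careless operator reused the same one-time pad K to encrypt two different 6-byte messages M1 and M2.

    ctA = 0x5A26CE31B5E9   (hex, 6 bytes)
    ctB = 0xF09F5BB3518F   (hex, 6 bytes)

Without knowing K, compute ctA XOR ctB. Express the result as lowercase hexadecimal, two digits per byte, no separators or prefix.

ctA ⊕ ctB = (M1 ⊕ K) ⊕ (M2 ⊕ K) = M1 ⊕ M2 — the shared key cancels under XOR.
01011010 ⊕ 11110000 = 10101010
00100110 ⊕ 10011111 = 10111001
11001110 ⊕ 01011011 = 10010101
00110001 ⊕ 10110011 = 10000010
10110101 ⊕ 01010001 = 11100100
11101001 ⊕ 10001111 = 01100110

aab99582e466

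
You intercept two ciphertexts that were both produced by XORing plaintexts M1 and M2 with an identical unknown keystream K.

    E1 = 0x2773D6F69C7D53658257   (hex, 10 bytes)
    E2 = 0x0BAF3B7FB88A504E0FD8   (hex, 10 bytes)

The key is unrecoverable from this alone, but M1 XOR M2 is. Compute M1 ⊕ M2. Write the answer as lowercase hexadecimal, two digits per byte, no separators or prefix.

E1 ⊕ E2 = (M1 ⊕ K) ⊕ (M2 ⊕ K) = M1 ⊕ M2 — the shared key cancels under XOR.
byte 0: 27 ⊕ 0b = 2c
byte 1: 73 ⊕ af = dc
byte 2: d6 ⊕ 3b = ed
byte 3: f6 ⊕ 7f = 89
byte 4: 9c ⊕ b8 = 24
byte 5: 7d ⊕ 8a = f7
byte 6: 53 ⊕ 50 = 03
byte 7: 65 ⊕ 4e = 2b
byte 8: 82 ⊕ 0f = 8d
byte 9: 57 ⊕ d8 = 8f

2cdced8924f7032b8d8f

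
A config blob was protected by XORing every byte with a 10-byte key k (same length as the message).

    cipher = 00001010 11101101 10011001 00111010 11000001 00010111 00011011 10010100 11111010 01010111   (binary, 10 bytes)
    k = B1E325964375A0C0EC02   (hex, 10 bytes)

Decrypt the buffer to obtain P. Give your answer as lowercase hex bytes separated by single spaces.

bb 0e bc ac 82 62 bb 54 16 55

0a ⊕ b1 = bb
ed ⊕ e3 = 0e
99 ⊕ 25 = bc
3a ⊕ 96 = ac
c1 ⊕ 43 = 82
17 ⊕ 75 = 62
1b ⊕ a0 = bb
94 ⊕ c0 = 54
fa ⊕ ec = 16
57 ⊕ 02 = 55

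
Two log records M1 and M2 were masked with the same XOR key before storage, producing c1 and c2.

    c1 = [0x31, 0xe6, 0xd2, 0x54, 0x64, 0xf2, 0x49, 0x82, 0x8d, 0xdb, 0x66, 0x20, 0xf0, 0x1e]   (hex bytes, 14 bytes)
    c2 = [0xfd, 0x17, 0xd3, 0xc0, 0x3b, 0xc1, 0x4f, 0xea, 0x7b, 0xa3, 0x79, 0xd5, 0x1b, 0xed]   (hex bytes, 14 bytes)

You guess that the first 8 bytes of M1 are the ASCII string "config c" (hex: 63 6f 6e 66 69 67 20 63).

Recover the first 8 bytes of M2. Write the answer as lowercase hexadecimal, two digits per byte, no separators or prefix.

First, c1 ⊕ c2 = (M1 ⊕ K) ⊕ (M2 ⊕ K) = M1 ⊕ M2, so the key drops out. Then M2 = (M1 ⊕ M2) ⊕ M1 over the first 8 bytes.
byte 0: (31 xor fd) xor 63 = cc xor 63 = af
byte 1: (e6 xor 17) xor 6f = f1 xor 6f = 9e
byte 2: (d2 xor d3) xor 6e = 01 xor 6e = 6f
byte 3: (54 xor c0) xor 66 = 94 xor 66 = f2
byte 4: (64 xor 3b) xor 69 = 5f xor 69 = 36
byte 5: (f2 xor c1) xor 67 = 33 xor 67 = 54
byte 6: (49 xor 4f) xor 20 = 06 xor 20 = 26
byte 7: (82 xor ea) xor 63 = 68 xor 63 = 0b

af9e6ff23654260b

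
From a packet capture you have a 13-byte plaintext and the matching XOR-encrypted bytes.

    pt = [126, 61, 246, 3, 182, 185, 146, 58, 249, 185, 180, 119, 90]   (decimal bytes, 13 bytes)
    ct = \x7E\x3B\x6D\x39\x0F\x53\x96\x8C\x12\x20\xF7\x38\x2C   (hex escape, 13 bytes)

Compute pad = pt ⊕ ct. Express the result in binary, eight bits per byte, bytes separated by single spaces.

00000000 00000110 10011011 00111010 10111001 11101010 00000100 10110110 11101011 10011001 01000011 01001111 01110110

Since ct = pt ⊕ pad, XORing both sides with pt gives pad = pt ⊕ ct.
7e XOR 7e = 00
3d XOR 3b = 06
f6 XOR 6d = 9b
03 XOR 39 = 3a
b6 XOR 0f = b9
b9 XOR 53 = ea
92 XOR 96 = 04
3a XOR 8c = b6
f9 XOR 12 = eb
b9 XOR 20 = 99
b4 XOR f7 = 43
77 XOR 38 = 4f
5a XOR 2c = 76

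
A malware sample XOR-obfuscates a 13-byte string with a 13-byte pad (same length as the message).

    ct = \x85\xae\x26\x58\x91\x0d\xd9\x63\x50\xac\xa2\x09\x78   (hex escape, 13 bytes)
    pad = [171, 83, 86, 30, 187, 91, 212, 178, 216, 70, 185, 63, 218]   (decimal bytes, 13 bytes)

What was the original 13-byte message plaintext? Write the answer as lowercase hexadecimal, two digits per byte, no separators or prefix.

2efd70462a560dd188ea1b36a2

85 ⊕ ab = 2e
ae ⊕ 53 = fd
26 ⊕ 56 = 70
58 ⊕ 1e = 46
91 ⊕ bb = 2a
0d ⊕ 5b = 56
d9 ⊕ d4 = 0d
63 ⊕ b2 = d1
50 ⊕ d8 = 88
ac ⊕ 46 = ea
a2 ⊕ b9 = 1b
09 ⊕ 3f = 36
78 ⊕ da = a2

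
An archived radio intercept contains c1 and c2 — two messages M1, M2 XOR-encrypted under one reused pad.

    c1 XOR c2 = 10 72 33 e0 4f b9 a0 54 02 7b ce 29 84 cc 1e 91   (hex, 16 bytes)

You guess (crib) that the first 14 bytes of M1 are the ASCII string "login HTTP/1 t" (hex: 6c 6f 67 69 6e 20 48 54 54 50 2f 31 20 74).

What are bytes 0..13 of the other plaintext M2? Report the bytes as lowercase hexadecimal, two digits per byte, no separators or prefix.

7c1d54892199e800562be118a4b8

Since c1 ⊕ c2 = M1 ⊕ M2, XORing with the guessed M1 bytes yields the corresponding M2 bytes: M2 = (c1 ⊕ c2) ⊕ M1.
byte 0: 00010000 xor 01101100 = 01111100
byte 1: 01110010 xor 01101111 = 00011101
byte 2: 00110011 xor 01100111 = 01010100
byte 3: 11100000 xor 01101001 = 10001001
byte 4: 01001111 xor 01101110 = 00100001
byte 5: 10111001 xor 00100000 = 10011001
byte 6: 10100000 xor 01001000 = 11101000
byte 7: 01010100 xor 01010100 = 00000000
byte 8: 00000010 xor 01010100 = 01010110
byte 9: 01111011 xor 01010000 = 00101011
byte 10: 11001110 xor 00101111 = 11100001
byte 11: 00101001 xor 00110001 = 00011000
byte 12: 10000100 xor 00100000 = 10100100
byte 13: 11001100 xor 01110100 = 10111000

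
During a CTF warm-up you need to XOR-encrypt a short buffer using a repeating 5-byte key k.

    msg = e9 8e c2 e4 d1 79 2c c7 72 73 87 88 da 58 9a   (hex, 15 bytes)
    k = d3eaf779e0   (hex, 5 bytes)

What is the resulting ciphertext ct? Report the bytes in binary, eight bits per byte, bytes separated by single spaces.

00111010 01100100 00110101 10011101 00110001 10101010 11000110 00110000 00001011 10010011 01010100 01100010 00101101 00100001 01111010

The 5-byte key repeats, so the effective keystream is d3 ea f7 79 e0 d3 ea f7 79 e0 d3 ea f7 79 e0.
byte 0: 11101001 XOR 11010011 = 00111010
byte 1: 10001110 XOR 11101010 = 01100100
byte 2: 11000010 XOR 11110111 = 00110101
byte 3: 11100100 XOR 01111001 = 10011101
byte 4: 11010001 XOR 11100000 = 00110001
byte 5: 01111001 XOR 11010011 = 10101010
byte 6: 00101100 XOR 11101010 = 11000110
byte 7: 11000111 XOR 11110111 = 00110000
byte 8: 01110010 XOR 01111001 = 00001011
byte 9: 01110011 XOR 11100000 = 10010011
byte 10: 10000111 XOR 11010011 = 01010100
byte 11: 10001000 XOR 11101010 = 01100010
byte 12: 11011010 XOR 11110111 = 00101101
byte 13: 01011000 XOR 01111001 = 00100001
byte 14: 10011010 XOR 11100000 = 01111010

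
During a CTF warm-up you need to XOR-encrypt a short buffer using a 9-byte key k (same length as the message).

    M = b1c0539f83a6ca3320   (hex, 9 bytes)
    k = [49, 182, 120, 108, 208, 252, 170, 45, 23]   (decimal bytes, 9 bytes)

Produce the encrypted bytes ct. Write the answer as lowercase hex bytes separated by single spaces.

80 76 2b f3 53 5a 60 1e 37

XOR is its own inverse, so applying the key byte-wise gives the result directly.
byte 0: b1 xor 31 = 80
byte 1: c0 xor b6 = 76
byte 2: 53 xor 78 = 2b
byte 3: 9f xor 6c = f3
byte 4: 83 xor d0 = 53
byte 5: a6 xor fc = 5a
byte 6: ca xor aa = 60
byte 7: 33 xor 2d = 1e
byte 8: 20 xor 17 = 37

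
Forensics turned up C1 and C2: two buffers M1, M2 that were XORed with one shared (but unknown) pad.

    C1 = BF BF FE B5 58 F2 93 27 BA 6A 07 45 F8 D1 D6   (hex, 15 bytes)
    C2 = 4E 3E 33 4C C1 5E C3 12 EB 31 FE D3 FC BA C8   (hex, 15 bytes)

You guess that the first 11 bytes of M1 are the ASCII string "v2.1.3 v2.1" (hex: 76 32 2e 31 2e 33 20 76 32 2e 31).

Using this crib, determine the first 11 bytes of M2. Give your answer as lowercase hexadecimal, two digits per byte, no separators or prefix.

87b3e3c8b79f70436375c8

First, C1 ⊕ C2 = (M1 ⊕ K) ⊕ (M2 ⊕ K) = M1 ⊕ M2, so the key drops out. Then M2 = (M1 ⊕ M2) ⊕ M1 over the first 11 bytes.
byte 0: (bf XOR 4e) XOR 76 = f1 XOR 76 = 87
byte 1: (bf XOR 3e) XOR 32 = 81 XOR 32 = b3
byte 2: (fe XOR 33) XOR 2e = cd XOR 2e = e3
byte 3: (b5 XOR 4c) XOR 31 = f9 XOR 31 = c8
byte 4: (58 XOR c1) XOR 2e = 99 XOR 2e = b7
byte 5: (f2 XOR 5e) XOR 33 = ac XOR 33 = 9f
byte 6: (93 XOR c3) XOR 20 = 50 XOR 20 = 70
byte 7: (27 XOR 12) XOR 76 = 35 XOR 76 = 43
byte 8: (ba XOR eb) XOR 32 = 51 XOR 32 = 63
byte 9: (6a XOR 31) XOR 2e = 5b XOR 2e = 75
byte 10: (07 XOR fe) XOR 31 = f9 XOR 31 = c8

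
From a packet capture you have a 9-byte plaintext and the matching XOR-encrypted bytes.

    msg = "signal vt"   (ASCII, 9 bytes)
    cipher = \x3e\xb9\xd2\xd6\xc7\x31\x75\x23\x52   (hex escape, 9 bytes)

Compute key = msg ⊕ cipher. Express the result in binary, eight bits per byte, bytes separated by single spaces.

01001101 11010000 10110101 10111000 10100110 01011101 01010101 01010101 00100110

Since cipher = msg ⊕ key, XORing both sides with msg gives key = msg ⊕ cipher.
73 ^ 3e = 4d
69 ^ b9 = d0
67 ^ d2 = b5
6e ^ d6 = b8
61 ^ c7 = a6
6c ^ 31 = 5d
20 ^ 75 = 55
76 ^ 23 = 55
74 ^ 52 = 26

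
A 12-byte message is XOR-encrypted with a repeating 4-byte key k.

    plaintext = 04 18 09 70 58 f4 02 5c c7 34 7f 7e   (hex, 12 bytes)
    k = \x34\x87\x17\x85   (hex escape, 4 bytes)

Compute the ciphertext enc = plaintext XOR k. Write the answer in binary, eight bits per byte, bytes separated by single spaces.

The 4-byte key repeats, so the effective keystream is 34 87 17 85 34 87 17 85 34 87 17 85.
byte 0: 00000100 xor 00110100 = 00110000
byte 1: 00011000 xor 10000111 = 10011111
byte 2: 00001001 xor 00010111 = 00011110
byte 3: 01110000 xor 10000101 = 11110101
byte 4: 01011000 xor 00110100 = 01101100
byte 5: 11110100 xor 10000111 = 01110011
byte 6: 00000010 xor 00010111 = 00010101
byte 7: 01011100 xor 10000101 = 11011001
byte 8: 11000111 xor 00110100 = 11110011
byte 9: 00110100 xor 10000111 = 10110011
byte 10: 01111111 xor 00010111 = 01101000
byte 11: 01111110 xor 10000101 = 11111011

00110000 10011111 00011110 11110101 01101100 01110011 00010101 11011001 11110011 10110011 01101000 11111011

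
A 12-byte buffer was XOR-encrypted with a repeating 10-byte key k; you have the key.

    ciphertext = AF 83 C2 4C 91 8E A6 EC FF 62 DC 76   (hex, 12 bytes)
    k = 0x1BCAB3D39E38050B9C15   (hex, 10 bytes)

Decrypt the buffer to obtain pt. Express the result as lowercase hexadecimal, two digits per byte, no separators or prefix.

b449719f0fb6a3e76377c7bc

The 10-byte key repeats, so the effective keystream is 1b ca b3 d3 9e 38 05 0b 9c 15 1b ca.
byte 0: af ^ 1b = b4
byte 1: 83 ^ ca = 49
byte 2: c2 ^ b3 = 71
byte 3: 4c ^ d3 = 9f
byte 4: 91 ^ 9e = 0f
byte 5: 8e ^ 38 = b6
byte 6: a6 ^ 05 = a3
byte 7: ec ^ 0b = e7
byte 8: ff ^ 9c = 63
byte 9: 62 ^ 15 = 77
byte 10: dc ^ 1b = c7
byte 11: 76 ^ ca = bc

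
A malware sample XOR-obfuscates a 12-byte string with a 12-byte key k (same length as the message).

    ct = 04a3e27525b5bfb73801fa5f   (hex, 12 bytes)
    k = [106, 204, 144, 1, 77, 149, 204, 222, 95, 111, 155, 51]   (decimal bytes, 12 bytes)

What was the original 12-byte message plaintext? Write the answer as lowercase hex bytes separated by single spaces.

6e 6f 72 74 68 20 73 69 67 6e 61 6c

XOR is its own inverse, so applying the key byte-wise gives the result directly.
  4 ⊕ 106 = 110
163 ⊕ 204 = 111
226 ⊕ 144 = 114
117 ⊕   1 = 116
 37 ⊕  77 = 104
181 ⊕ 149 =  32
191 ⊕ 204 = 115
183 ⊕ 222 = 105
 56 ⊕  95 = 103
  1 ⊕ 111 = 110
250 ⊕ 155 =  97
 95 ⊕  51 = 108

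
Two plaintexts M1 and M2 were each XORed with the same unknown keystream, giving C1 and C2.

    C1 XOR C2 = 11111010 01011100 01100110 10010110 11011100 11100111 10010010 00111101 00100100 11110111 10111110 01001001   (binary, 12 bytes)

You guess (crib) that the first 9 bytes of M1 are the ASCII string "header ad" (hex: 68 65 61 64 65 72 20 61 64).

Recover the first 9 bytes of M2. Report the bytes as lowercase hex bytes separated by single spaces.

92 39 07 f2 b9 95 b2 5c 40

Since C1 ⊕ C2 = M1 ⊕ M2, XORing with the guessed M1 bytes yields the corresponding M2 bytes: M2 = (C1 ⊕ C2) ⊕ M1.
fa XOR 68 = 92
5c XOR 65 = 39
66 XOR 61 = 07
96 XOR 64 = f2
dc XOR 65 = b9
e7 XOR 72 = 95
92 XOR 20 = b2
3d XOR 61 = 5c
24 XOR 64 = 40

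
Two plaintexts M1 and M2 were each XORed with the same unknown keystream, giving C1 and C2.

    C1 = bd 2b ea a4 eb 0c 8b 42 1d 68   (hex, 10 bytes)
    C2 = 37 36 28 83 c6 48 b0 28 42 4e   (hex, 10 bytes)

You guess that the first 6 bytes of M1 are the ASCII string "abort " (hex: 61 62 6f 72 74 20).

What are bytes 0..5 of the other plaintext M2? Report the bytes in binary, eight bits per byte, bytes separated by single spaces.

First, C1 ⊕ C2 = (M1 ⊕ K) ⊕ (M2 ⊕ K) = M1 ⊕ M2, so the key drops out. Then M2 = (M1 ⊕ M2) ⊕ M1 over the first 6 bytes.
byte 0: (bd xor 37) xor 61 = 8a xor 61 = eb
byte 1: (2b xor 36) xor 62 = 1d xor 62 = 7f
byte 2: (ea xor 28) xor 6f = c2 xor 6f = ad
byte 3: (a4 xor 83) xor 72 = 27 xor 72 = 55
byte 4: (eb xor c6) xor 74 = 2d xor 74 = 59
byte 5: (0c xor 48) xor 20 = 44 xor 20 = 64

11101011 01111111 10101101 01010101 01011001 01100100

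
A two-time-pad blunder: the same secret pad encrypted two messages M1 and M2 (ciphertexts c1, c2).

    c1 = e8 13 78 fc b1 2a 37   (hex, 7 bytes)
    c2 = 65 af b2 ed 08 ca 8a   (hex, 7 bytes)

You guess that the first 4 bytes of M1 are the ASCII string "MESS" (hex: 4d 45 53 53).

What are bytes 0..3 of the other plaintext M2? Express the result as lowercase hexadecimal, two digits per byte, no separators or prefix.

First, c1 ⊕ c2 = (M1 ⊕ K) ⊕ (M2 ⊕ K) = M1 ⊕ M2, so the key drops out. Then M2 = (M1 ⊕ M2) ⊕ M1 over the first 4 bytes.
byte 0: (e8 xor 65) xor 4d = 8d xor 4d = c0
byte 1: (13 xor af) xor 45 = bc xor 45 = f9
byte 2: (78 xor b2) xor 53 = ca xor 53 = 99
byte 3: (fc xor ed) xor 53 = 11 xor 53 = 42

c0f99942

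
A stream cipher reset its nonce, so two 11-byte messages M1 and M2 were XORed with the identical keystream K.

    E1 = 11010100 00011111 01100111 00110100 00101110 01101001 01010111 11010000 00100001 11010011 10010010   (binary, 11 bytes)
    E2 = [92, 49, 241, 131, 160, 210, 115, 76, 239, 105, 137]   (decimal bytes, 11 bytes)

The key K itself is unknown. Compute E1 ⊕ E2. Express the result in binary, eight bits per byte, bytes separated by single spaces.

10001000 00101110 10010110 10110111 10001110 10111011 00100100 10011100 11001110 10111010 00011011

E1 ⊕ E2 = (M1 ⊕ K) ⊕ (M2 ⊕ K) = M1 ⊕ M2 — the shared key cancels under XOR.
byte 0: d4 ^ 5c = 88
byte 1: 1f ^ 31 = 2e
byte 2: 67 ^ f1 = 96
byte 3: 34 ^ 83 = b7
byte 4: 2e ^ a0 = 8e
byte 5: 69 ^ d2 = bb
byte 6: 57 ^ 73 = 24
byte 7: d0 ^ 4c = 9c
byte 8: 21 ^ ef = ce
byte 9: d3 ^ 69 = ba
byte 10: 92 ^ 89 = 1b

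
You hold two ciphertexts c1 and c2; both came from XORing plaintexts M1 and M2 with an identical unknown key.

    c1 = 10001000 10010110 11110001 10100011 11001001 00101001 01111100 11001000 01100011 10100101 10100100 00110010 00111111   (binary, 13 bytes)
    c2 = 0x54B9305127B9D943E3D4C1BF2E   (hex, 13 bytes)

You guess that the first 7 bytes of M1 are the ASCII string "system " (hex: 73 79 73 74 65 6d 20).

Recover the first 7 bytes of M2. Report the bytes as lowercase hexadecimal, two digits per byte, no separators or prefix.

af56b2868bfd85

First, c1 ⊕ c2 = (M1 ⊕ K) ⊕ (M2 ⊕ K) = M1 ⊕ M2, so the key drops out. Then M2 = (M1 ⊕ M2) ⊕ M1 over the first 7 bytes.
byte 0: (88 XOR 54) XOR 73 = dc XOR 73 = af
byte 1: (96 XOR b9) XOR 79 = 2f XOR 79 = 56
byte 2: (f1 XOR 30) XOR 73 = c1 XOR 73 = b2
byte 3: (a3 XOR 51) XOR 74 = f2 XOR 74 = 86
byte 4: (c9 XOR 27) XOR 65 = ee XOR 65 = 8b
byte 5: (29 XOR b9) XOR 6d = 90 XOR 6d = fd
byte 6: (7c XOR d9) XOR 20 = a5 XOR 20 = 85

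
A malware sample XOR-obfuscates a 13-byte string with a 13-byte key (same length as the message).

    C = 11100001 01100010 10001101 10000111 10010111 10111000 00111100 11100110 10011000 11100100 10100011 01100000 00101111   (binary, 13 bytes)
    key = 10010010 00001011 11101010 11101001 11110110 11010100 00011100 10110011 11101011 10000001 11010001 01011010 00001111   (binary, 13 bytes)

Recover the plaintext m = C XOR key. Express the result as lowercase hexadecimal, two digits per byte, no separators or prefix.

11100001 xor 10010010 = 01110011
01100010 xor 00001011 = 01101001
10001101 xor 11101010 = 01100111
10000111 xor 11101001 = 01101110
10010111 xor 11110110 = 01100001
10111000 xor 11010100 = 01101100
00111100 xor 00011100 = 00100000
11100110 xor 10110011 = 01010101
10011000 xor 11101011 = 01110011
11100100 xor 10000001 = 01100101
10100011 xor 11010001 = 01110010
01100000 xor 01011010 = 00111010
00101111 xor 00001111 = 00100000

7369676e616c20557365723a20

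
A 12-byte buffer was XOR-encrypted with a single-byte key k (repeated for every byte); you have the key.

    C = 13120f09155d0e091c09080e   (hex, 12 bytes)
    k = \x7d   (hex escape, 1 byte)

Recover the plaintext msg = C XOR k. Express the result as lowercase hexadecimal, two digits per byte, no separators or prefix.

6e6f72746820737461747573

The 1-byte key repeats, so the effective keystream is 7d 7d 7d 7d 7d 7d 7d 7d 7d 7d 7d 7d.
byte 0: 13 xor 7d = 6e
byte 1: 12 xor 7d = 6f
byte 2: 0f xor 7d = 72
byte 3: 09 xor 7d = 74
byte 4: 15 xor 7d = 68
byte 5: 5d xor 7d = 20
byte 6: 0e xor 7d = 73
byte 7: 09 xor 7d = 74
byte 8: 1c xor 7d = 61
byte 9: 09 xor 7d = 74
byte 10: 08 xor 7d = 75
byte 11: 0e xor 7d = 73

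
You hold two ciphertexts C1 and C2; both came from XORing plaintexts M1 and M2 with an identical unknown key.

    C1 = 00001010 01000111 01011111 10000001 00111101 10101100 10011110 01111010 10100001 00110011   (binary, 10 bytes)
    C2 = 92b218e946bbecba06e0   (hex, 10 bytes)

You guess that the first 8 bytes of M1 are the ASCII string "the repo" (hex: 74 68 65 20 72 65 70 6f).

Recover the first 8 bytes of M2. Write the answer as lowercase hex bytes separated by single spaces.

ec 9d 22 48 09 72 02 af

First, C1 ⊕ C2 = (M1 ⊕ K) ⊕ (M2 ⊕ K) = M1 ⊕ M2, so the key drops out. Then M2 = (M1 ⊕ M2) ⊕ M1 over the first 8 bytes.
byte 0: (0a ⊕ 92) ⊕ 74 = 98 ⊕ 74 = ec
byte 1: (47 ⊕ b2) ⊕ 68 = f5 ⊕ 68 = 9d
byte 2: (5f ⊕ 18) ⊕ 65 = 47 ⊕ 65 = 22
byte 3: (81 ⊕ e9) ⊕ 20 = 68 ⊕ 20 = 48
byte 4: (3d ⊕ 46) ⊕ 72 = 7b ⊕ 72 = 09
byte 5: (ac ⊕ bb) ⊕ 65 = 17 ⊕ 65 = 72
byte 6: (9e ⊕ ec) ⊕ 70 = 72 ⊕ 70 = 02
byte 7: (7a ⊕ ba) ⊕ 6f = c0 ⊕ 6f = af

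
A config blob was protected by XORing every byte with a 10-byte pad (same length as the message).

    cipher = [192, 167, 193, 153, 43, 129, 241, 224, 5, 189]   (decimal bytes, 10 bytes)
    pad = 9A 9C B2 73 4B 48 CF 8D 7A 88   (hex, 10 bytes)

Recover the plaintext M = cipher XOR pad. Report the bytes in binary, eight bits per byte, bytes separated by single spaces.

c0 ^ 9a = 5a
a7 ^ 9c = 3b
c1 ^ b2 = 73
99 ^ 73 = ea
2b ^ 4b = 60
81 ^ 48 = c9
f1 ^ cf = 3e
e0 ^ 8d = 6d
05 ^ 7a = 7f
bd ^ 88 = 35

01011010 00111011 01110011 11101010 01100000 11001001 00111110 01101101 01111111 00110101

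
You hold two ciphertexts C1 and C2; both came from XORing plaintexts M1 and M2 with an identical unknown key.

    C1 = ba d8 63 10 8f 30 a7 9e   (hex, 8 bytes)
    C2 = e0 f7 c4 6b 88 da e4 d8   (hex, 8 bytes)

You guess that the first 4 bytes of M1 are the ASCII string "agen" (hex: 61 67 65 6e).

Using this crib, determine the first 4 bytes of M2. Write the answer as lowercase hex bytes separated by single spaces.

First, C1 ⊕ C2 = (M1 ⊕ K) ⊕ (M2 ⊕ K) = M1 ⊕ M2, so the key drops out. Then M2 = (M1 ⊕ M2) ⊕ M1 over the first 4 bytes.
byte 0: (ba ^ e0) ^ 61 = 5a ^ 61 = 3b
byte 1: (d8 ^ f7) ^ 67 = 2f ^ 67 = 48
byte 2: (63 ^ c4) ^ 65 = a7 ^ 65 = c2
byte 3: (10 ^ 6b) ^ 6e = 7b ^ 6e = 15

3b 48 c2 15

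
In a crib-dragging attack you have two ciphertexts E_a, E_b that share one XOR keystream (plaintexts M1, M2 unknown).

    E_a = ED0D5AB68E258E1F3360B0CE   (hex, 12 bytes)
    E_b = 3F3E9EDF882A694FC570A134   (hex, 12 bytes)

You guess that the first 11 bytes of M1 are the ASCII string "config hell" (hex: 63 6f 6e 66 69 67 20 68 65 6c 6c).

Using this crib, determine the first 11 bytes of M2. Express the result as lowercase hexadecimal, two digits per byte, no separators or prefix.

First, E_a ⊕ E_b = (M1 ⊕ K) ⊕ (M2 ⊕ K) = M1 ⊕ M2, so the key drops out. Then M2 = (M1 ⊕ M2) ⊕ M1 over the first 11 bytes.
byte 0: (ed ⊕ 3f) ⊕ 63 = d2 ⊕ 63 = b1
byte 1: (0d ⊕ 3e) ⊕ 6f = 33 ⊕ 6f = 5c
byte 2: (5a ⊕ 9e) ⊕ 6e = c4 ⊕ 6e = aa
byte 3: (b6 ⊕ df) ⊕ 66 = 69 ⊕ 66 = 0f
byte 4: (8e ⊕ 88) ⊕ 69 = 06 ⊕ 69 = 6f
byte 5: (25 ⊕ 2a) ⊕ 67 = 0f ⊕ 67 = 68
byte 6: (8e ⊕ 69) ⊕ 20 = e7 ⊕ 20 = c7
byte 7: (1f ⊕ 4f) ⊕ 68 = 50 ⊕ 68 = 38
byte 8: (33 ⊕ c5) ⊕ 65 = f6 ⊕ 65 = 93
byte 9: (60 ⊕ 70) ⊕ 6c = 10 ⊕ 6c = 7c
byte 10: (b0 ⊕ a1) ⊕ 6c = 11 ⊕ 6c = 7d

b15caa0f6f68c738937c7d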